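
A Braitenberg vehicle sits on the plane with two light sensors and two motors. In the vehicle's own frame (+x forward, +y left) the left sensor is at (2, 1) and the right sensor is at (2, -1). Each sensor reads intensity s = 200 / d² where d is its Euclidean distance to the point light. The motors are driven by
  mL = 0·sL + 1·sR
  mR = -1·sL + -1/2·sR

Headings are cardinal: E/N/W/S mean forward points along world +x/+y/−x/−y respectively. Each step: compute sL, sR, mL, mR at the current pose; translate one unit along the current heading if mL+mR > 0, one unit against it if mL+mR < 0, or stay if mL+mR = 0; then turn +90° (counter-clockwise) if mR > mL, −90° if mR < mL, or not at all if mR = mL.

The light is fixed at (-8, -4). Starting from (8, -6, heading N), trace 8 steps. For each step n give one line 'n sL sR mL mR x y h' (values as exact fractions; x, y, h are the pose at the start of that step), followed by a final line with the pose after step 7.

0 8/9 200/289 200/289 -3212/2601 8 -6 N
1 25/41 10/17 10/17 -630/697 8 -7 E
2 200/281 200/221 200/221 -72300/62101 7 -7 S
3 100/89 20/17 20/17 -2590/1513 7 -6 W
4 8/9 200/289 200/289 -3212/2601 8 -6 N
5 25/41 10/17 10/17 -630/697 8 -7 E
6 200/281 200/221 200/221 -72300/62101 7 -7 S
7 100/89 20/17 20/17 -2590/1513 7 -6 W
final 8 -6 N

n=0: pose=(8,-6,N); sL=8/9, sR=200/289; mL=200/289, mR=-3212/2601; mL+mR=-1412/2601 → advance -1; mR−mL=-5012/2601 → turn -1·90°
n=1: pose=(8,-7,E); sL=25/41, sR=10/17; mL=10/17, mR=-630/697; mL+mR=-220/697 → advance -1; mR−mL=-1040/697 → turn -1·90°
n=2: pose=(7,-7,S); sL=200/281, sR=200/221; mL=200/221, mR=-72300/62101; mL+mR=-16100/62101 → advance -1; mR−mL=-128500/62101 → turn -1·90°
n=3: pose=(7,-6,W); sL=100/89, sR=20/17; mL=20/17, mR=-2590/1513; mL+mR=-810/1513 → advance -1; mR−mL=-4370/1513 → turn -1·90°
n=4: pose=(8,-6,N); sL=8/9, sR=200/289; mL=200/289, mR=-3212/2601; mL+mR=-1412/2601 → advance -1; mR−mL=-5012/2601 → turn -1·90°
n=5: pose=(8,-7,E); sL=25/41, sR=10/17; mL=10/17, mR=-630/697; mL+mR=-220/697 → advance -1; mR−mL=-1040/697 → turn -1·90°
n=6: pose=(7,-7,S); sL=200/281, sR=200/221; mL=200/221, mR=-72300/62101; mL+mR=-16100/62101 → advance -1; mR−mL=-128500/62101 → turn -1·90°
n=7: pose=(7,-6,W); sL=100/89, sR=20/17; mL=20/17, mR=-2590/1513; mL+mR=-810/1513 → advance -1; mR−mL=-4370/1513 → turn -1·90°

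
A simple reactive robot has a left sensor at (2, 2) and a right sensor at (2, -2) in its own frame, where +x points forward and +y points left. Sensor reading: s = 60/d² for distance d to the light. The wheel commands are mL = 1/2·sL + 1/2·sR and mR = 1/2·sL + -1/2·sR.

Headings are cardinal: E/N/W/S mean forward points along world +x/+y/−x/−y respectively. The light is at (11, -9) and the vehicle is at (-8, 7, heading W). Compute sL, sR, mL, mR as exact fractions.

left sensor world pos  = (-10, 5); dL² = 637
right sensor world pos = (-10, 9); dR² = 765
sL = 60/637 = 60/637
sR = 60/765 = 4/51
mL = 1/2·sL + 1/2·sR = 2804/32487
mR = 1/2·sL + -1/2·sR = 256/32487

60/637 4/51 2804/32487 256/32487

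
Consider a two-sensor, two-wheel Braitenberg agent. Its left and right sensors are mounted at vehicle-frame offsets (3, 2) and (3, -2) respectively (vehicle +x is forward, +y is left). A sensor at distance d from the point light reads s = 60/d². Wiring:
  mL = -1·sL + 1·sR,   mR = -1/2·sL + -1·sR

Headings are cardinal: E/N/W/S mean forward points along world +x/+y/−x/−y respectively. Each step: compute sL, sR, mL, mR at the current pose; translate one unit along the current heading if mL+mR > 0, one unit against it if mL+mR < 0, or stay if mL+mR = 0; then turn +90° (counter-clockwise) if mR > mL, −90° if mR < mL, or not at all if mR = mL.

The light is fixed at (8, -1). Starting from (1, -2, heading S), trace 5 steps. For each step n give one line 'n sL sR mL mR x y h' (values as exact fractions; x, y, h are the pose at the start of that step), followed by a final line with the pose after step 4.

0 60/41 60/97 -3360/3977 -5370/3977 1 -2 S
1 15/26 15/26 0 -45/52 1 -1 W
2 60/73 12/5 576/365 -1026/365 2 -1 N
3 6 10/3 -8/3 -19/3 2 -2 E
4 60/41 60/97 -3360/3977 -5370/3977 1 -2 S
final 1 -1 W

n=0: pose=(1,-2,S); sL=60/41, sR=60/97; mL=-3360/3977, mR=-5370/3977; mL+mR=-90/41 → advance -1; mR−mL=-2010/3977 → turn -1·90°
n=1: pose=(1,-1,W); sL=15/26, sR=15/26; mL=0, mR=-45/52; mL+mR=-45/52 → advance -1; mR−mL=-45/52 → turn -1·90°
n=2: pose=(2,-1,N); sL=60/73, sR=12/5; mL=576/365, mR=-1026/365; mL+mR=-90/73 → advance -1; mR−mL=-1602/365 → turn -1·90°
n=3: pose=(2,-2,E); sL=6, sR=10/3; mL=-8/3, mR=-19/3; mL+mR=-9 → advance -1; mR−mL=-11/3 → turn -1·90°
n=4: pose=(1,-2,S); sL=60/41, sR=60/97; mL=-3360/3977, mR=-5370/3977; mL+mR=-90/41 → advance -1; mR−mL=-2010/3977 → turn -1·90°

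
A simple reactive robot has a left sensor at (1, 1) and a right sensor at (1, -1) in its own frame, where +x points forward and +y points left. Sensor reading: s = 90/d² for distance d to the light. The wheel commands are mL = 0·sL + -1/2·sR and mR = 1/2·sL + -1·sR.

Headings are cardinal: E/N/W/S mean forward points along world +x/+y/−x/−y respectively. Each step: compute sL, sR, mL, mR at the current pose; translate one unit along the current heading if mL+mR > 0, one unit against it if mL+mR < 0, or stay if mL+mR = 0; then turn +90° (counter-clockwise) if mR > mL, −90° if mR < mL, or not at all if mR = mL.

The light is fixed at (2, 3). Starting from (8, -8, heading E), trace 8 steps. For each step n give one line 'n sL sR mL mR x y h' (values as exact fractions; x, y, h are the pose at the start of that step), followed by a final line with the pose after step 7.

n=0: pose=(8,-8,E); sL=90/149, sR=90/193; mL=-45/193, mR=-4725/28757; mL+mR=-11430/28757 → advance -1; mR−mL=1980/28757 → turn +1·90°
n=1: pose=(7,-8,N); sL=45/58, sR=45/68; mL=-45/136, mR=-135/493; mL+mR=-2385/3944 → advance -1; mR−mL=225/3944 → turn +1·90°
n=2: pose=(7,-9,W); sL=18/37, sR=90/137; mL=-45/137, mR=-2097/5069; mL+mR=-3762/5069 → advance -1; mR−mL=-432/5069 → turn -1·90°
n=3: pose=(8,-9,N); sL=45/73, sR=9/17; mL=-9/34, mR=-549/2482; mL+mR=-603/1241 → advance -1; mR−mL=54/1241 → turn +1·90°
n=4: pose=(8,-10,W); sL=90/221, sR=90/169; mL=-45/169, mR=-945/2873; mL+mR=-1710/2873 → advance -1; mR−mL=-180/2873 → turn -1·90°
n=5: pose=(9,-10,N); sL=1/2, sR=45/104; mL=-45/208, mR=-19/104; mL+mR=-83/208 → advance -1; mR−mL=7/208 → turn +1·90°
n=6: pose=(9,-11,W); sL=10/29, sR=18/41; mL=-9/41, mR=-317/1189; mL+mR=-578/1189 → advance -1; mR−mL=-56/1189 → turn -1·90°
n=7: pose=(10,-11,N); sL=45/109, sR=9/25; mL=-9/50, mR=-837/5450; mL+mR=-909/2725 → advance -1; mR−mL=72/2725 → turn +1·90°

0 90/149 90/193 -45/193 -4725/28757 8 -8 E
1 45/58 45/68 -45/136 -135/493 7 -8 N
2 18/37 90/137 -45/137 -2097/5069 7 -9 W
3 45/73 9/17 -9/34 -549/2482 8 -9 N
4 90/221 90/169 -45/169 -945/2873 8 -10 W
5 1/2 45/104 -45/208 -19/104 9 -10 N
6 10/29 18/41 -9/41 -317/1189 9 -11 W
7 45/109 9/25 -9/50 -837/5450 10 -11 N
final 10 -12 W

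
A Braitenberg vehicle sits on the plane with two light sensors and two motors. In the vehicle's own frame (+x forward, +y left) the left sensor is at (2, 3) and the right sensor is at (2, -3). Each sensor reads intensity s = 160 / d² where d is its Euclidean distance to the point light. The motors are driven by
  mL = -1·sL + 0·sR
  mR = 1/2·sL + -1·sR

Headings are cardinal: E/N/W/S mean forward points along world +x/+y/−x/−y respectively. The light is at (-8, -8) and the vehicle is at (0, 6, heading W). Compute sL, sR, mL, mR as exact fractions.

left sensor world pos  = (-2, 3); dL² = 157
right sensor world pos = (-2, 9); dR² = 325
sL = 160/157 = 160/157
sR = 160/325 = 32/65
mL = -1·sL + 0·sR = -160/157
mR = 1/2·sL + -1·sR = 176/10205

160/157 32/65 -160/157 176/10205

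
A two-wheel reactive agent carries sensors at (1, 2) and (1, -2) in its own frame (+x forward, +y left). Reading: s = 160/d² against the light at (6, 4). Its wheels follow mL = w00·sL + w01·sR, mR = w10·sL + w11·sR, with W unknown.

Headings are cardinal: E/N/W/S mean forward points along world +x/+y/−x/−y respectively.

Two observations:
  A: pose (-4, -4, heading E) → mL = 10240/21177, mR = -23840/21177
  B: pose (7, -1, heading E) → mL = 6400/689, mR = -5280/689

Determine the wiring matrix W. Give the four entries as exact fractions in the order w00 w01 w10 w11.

obs A: pose=(-4,-4,E) → sL=160/117, sR=160/181, mL=10240/21177, mR=-23840/21177
obs B: pose=(7,-1,E) → sL=160/13, sR=160/53, mL=6400/689, mR=-5280/689
sensor matrix S = [[160/117, 160/181], [160/13, 160/53]]; det S = -7577600/1122381
solve [mL_A; mL_B] = S·[w00; w01] and [mR_A; mR_B] = S·[w10; w11]:
  w00 = 1, w01 = -1, w10 = -1/2, w11 = -1/2

1 -1 -1/2 -1/2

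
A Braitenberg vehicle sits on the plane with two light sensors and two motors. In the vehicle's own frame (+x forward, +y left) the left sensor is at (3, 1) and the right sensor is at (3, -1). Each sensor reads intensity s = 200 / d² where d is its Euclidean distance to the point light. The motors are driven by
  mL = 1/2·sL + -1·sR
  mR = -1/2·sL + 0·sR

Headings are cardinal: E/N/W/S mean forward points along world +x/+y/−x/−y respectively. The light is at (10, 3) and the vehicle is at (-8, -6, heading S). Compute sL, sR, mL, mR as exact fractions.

200/433 40/101 -7220/43733 -100/433

left sensor world pos  = (-7, -9); dL² = 433
right sensor world pos = (-9, -9); dR² = 505
sL = 200/433 = 200/433
sR = 200/505 = 40/101
mL = 1/2·sL + -1·sR = -7220/43733
mR = -1/2·sL + 0·sR = -100/433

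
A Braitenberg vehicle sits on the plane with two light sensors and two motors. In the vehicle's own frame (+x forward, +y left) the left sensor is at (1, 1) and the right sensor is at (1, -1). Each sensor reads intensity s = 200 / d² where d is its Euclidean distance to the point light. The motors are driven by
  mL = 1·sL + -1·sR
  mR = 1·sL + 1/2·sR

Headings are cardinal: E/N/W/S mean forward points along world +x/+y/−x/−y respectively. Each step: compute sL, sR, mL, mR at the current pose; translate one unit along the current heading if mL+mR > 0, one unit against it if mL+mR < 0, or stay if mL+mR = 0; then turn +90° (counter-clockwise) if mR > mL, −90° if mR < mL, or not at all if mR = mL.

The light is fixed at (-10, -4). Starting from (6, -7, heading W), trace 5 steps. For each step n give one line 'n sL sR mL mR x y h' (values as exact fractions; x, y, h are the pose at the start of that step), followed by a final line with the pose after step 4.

0 200/241 200/229 -2400/55189 69900/55189 6 -7 W
1 25/34 50/53 -375/1802 2175/1802 5 -7 S
2 40/53 200/281 640/14893 16540/14893 5 -8 E
3 100/117 100/149 3200/17433 20750/17433 6 -8 N
4 200/241 200/229 -2400/55189 69900/55189 6 -7 W
final 5 -7 S

n=0: pose=(6,-7,W); sL=200/241, sR=200/229; mL=-2400/55189, mR=69900/55189; mL+mR=67500/55189 → advance +1; mR−mL=300/229 → turn +1·90°
n=1: pose=(5,-7,S); sL=25/34, sR=50/53; mL=-375/1802, mR=2175/1802; mL+mR=900/901 → advance +1; mR−mL=75/53 → turn +1·90°
n=2: pose=(5,-8,E); sL=40/53, sR=200/281; mL=640/14893, mR=16540/14893; mL+mR=17180/14893 → advance +1; mR−mL=300/281 → turn +1·90°
n=3: pose=(6,-8,N); sL=100/117, sR=100/149; mL=3200/17433, mR=20750/17433; mL+mR=23950/17433 → advance +1; mR−mL=150/149 → turn +1·90°
n=4: pose=(6,-7,W); sL=200/241, sR=200/229; mL=-2400/55189, mR=69900/55189; mL+mR=67500/55189 → advance +1; mR−mL=300/229 → turn +1·90°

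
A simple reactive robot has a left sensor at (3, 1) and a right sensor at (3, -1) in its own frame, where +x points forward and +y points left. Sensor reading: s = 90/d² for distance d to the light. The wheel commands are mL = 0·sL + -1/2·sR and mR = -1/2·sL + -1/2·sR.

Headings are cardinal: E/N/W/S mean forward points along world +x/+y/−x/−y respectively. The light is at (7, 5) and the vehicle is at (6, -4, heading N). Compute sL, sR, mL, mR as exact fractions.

9/4 5/2 -5/4 -19/8

left sensor world pos  = (5, -1); dL² = 40
right sensor world pos = (7, -1); dR² = 36
sL = 90/40 = 9/4
sR = 90/36 = 5/2
mL = 0·sL + -1/2·sR = -5/4
mR = -1/2·sL + -1/2·sR = -19/8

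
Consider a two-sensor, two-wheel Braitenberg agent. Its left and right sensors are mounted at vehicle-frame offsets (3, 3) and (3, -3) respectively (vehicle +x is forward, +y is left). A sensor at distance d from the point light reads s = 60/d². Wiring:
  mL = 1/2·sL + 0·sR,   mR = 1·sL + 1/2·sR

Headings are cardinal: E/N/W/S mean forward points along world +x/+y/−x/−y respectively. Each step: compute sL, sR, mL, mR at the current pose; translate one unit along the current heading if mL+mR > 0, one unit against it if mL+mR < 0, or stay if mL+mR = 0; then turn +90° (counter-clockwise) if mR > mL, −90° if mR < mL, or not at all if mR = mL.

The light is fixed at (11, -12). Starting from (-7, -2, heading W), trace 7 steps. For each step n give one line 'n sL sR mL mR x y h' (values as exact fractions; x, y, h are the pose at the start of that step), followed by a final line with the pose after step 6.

0 6/49 6/61 3/49 513/2989 -7 -2 W
1 12/61 60/533 6/61 8226/32513 -8 -2 S
2 3/20 15/73 3/40 369/1460 -8 -3 E
3 4/39 20/123 2/39 98/533 -7 -3 N
4 6/49 6/61 3/49 513/2989 -7 -2 W
5 12/61 60/533 6/61 8226/32513 -8 -2 S
6 3/20 15/73 3/40 369/1460 -8 -3 E
final -7 -3 N

n=0: pose=(-7,-2,W); sL=6/49, sR=6/61; mL=3/49, mR=513/2989; mL+mR=696/2989 → advance +1; mR−mL=330/2989 → turn +1·90°
n=1: pose=(-8,-2,S); sL=12/61, sR=60/533; mL=6/61, mR=8226/32513; mL+mR=11424/32513 → advance +1; mR−mL=5028/32513 → turn +1·90°
n=2: pose=(-8,-3,E); sL=3/20, sR=15/73; mL=3/40, mR=369/1460; mL+mR=957/2920 → advance +1; mR−mL=519/2920 → turn +1·90°
n=3: pose=(-7,-3,N); sL=4/39, sR=20/123; mL=2/39, mR=98/533; mL+mR=376/1599 → advance +1; mR−mL=212/1599 → turn +1·90°
n=4: pose=(-7,-2,W); sL=6/49, sR=6/61; mL=3/49, mR=513/2989; mL+mR=696/2989 → advance +1; mR−mL=330/2989 → turn +1·90°
n=5: pose=(-8,-2,S); sL=12/61, sR=60/533; mL=6/61, mR=8226/32513; mL+mR=11424/32513 → advance +1; mR−mL=5028/32513 → turn +1·90°
n=6: pose=(-8,-3,E); sL=3/20, sR=15/73; mL=3/40, mR=369/1460; mL+mR=957/2920 → advance +1; mR−mL=519/2920 → turn +1·90°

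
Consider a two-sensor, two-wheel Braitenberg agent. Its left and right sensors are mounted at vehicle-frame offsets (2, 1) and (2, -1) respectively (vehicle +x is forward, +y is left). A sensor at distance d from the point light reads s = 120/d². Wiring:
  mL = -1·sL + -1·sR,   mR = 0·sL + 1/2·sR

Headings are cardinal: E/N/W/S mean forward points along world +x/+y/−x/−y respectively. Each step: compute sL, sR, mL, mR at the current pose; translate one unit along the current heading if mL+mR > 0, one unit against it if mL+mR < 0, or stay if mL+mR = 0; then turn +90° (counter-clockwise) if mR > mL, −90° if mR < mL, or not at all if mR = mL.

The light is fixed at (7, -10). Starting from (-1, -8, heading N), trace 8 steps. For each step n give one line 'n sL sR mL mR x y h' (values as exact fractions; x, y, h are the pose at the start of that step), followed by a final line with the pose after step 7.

0 120/97 24/13 -3888/1261 12/13 -1 -8 N
1 6/5 15/13 -153/65 15/26 -1 -9 W
2 120/37 24/13 -2448/481 12/13 0 -9 S
3 60/17 60/13 -1800/221 30/13 0 -8 E
4 120/97 24/13 -3888/1261 12/13 -1 -8 N
5 6/5 15/13 -153/65 15/26 -1 -9 W
6 120/37 24/13 -2448/481 12/13 0 -9 S
7 60/17 60/13 -1800/221 30/13 0 -8 E
final -1 -8 N

n=0: pose=(-1,-8,N); sL=120/97, sR=24/13; mL=-3888/1261, mR=12/13; mL+mR=-2724/1261 → advance -1; mR−mL=5052/1261 → turn +1·90°
n=1: pose=(-1,-9,W); sL=6/5, sR=15/13; mL=-153/65, mR=15/26; mL+mR=-231/130 → advance -1; mR−mL=381/130 → turn +1·90°
n=2: pose=(0,-9,S); sL=120/37, sR=24/13; mL=-2448/481, mR=12/13; mL+mR=-2004/481 → advance -1; mR−mL=2892/481 → turn +1·90°
n=3: pose=(0,-8,E); sL=60/17, sR=60/13; mL=-1800/221, mR=30/13; mL+mR=-1290/221 → advance -1; mR−mL=2310/221 → turn +1·90°
n=4: pose=(-1,-8,N); sL=120/97, sR=24/13; mL=-3888/1261, mR=12/13; mL+mR=-2724/1261 → advance -1; mR−mL=5052/1261 → turn +1·90°
n=5: pose=(-1,-9,W); sL=6/5, sR=15/13; mL=-153/65, mR=15/26; mL+mR=-231/130 → advance -1; mR−mL=381/130 → turn +1·90°
n=6: pose=(0,-9,S); sL=120/37, sR=24/13; mL=-2448/481, mR=12/13; mL+mR=-2004/481 → advance -1; mR−mL=2892/481 → turn +1·90°
n=7: pose=(0,-8,E); sL=60/17, sR=60/13; mL=-1800/221, mR=30/13; mL+mR=-1290/221 → advance -1; mR−mL=2310/221 → turn +1·90°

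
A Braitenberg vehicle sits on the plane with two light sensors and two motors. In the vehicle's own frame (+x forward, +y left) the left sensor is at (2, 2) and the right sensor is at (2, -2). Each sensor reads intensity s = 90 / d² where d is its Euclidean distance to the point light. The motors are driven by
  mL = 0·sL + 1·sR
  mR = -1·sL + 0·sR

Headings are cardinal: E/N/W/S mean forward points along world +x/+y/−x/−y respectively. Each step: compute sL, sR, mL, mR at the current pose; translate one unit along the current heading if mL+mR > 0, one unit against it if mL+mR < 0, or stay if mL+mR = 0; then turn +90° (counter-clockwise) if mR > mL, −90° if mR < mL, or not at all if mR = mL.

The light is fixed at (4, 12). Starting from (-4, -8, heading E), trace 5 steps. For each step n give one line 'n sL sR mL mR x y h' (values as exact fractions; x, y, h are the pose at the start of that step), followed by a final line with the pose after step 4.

0 1/4 9/52 9/52 -1/4 -4 -8 E
1 90/533 18/121 18/121 -90/533 -5 -8 S
2 45/281 9/41 9/41 -45/281 -5 -7 W
3 90/433 90/353 90/353 -90/433 -6 -7 N
4 9/32 45/232 45/232 -9/32 -6 -6 E
final -7 -6 S

n=0: pose=(-4,-8,E); sL=1/4, sR=9/52; mL=9/52, mR=-1/4; mL+mR=-1/13 → advance -1; mR−mL=-11/26 → turn -1·90°
n=1: pose=(-5,-8,S); sL=90/533, sR=18/121; mL=18/121, mR=-90/533; mL+mR=-1296/64493 → advance -1; mR−mL=-20484/64493 → turn -1·90°
n=2: pose=(-5,-7,W); sL=45/281, sR=9/41; mL=9/41, mR=-45/281; mL+mR=684/11521 → advance +1; mR−mL=-4374/11521 → turn -1·90°
n=3: pose=(-6,-7,N); sL=90/433, sR=90/353; mL=90/353, mR=-90/433; mL+mR=7200/152849 → advance +1; mR−mL=-70740/152849 → turn -1·90°
n=4: pose=(-6,-6,E); sL=9/32, sR=45/232; mL=45/232, mR=-9/32; mL+mR=-81/928 → advance -1; mR−mL=-441/928 → turn -1·90°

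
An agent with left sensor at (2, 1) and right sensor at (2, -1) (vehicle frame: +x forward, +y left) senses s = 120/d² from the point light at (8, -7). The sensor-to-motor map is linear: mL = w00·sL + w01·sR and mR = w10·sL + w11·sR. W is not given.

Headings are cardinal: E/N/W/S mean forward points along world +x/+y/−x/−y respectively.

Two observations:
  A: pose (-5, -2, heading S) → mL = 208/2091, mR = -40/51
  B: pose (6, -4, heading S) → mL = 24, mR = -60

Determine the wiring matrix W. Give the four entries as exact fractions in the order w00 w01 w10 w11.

1/2 -1/2 -1 0

obs A: pose=(-5,-2,S) → sL=40/51, sR=24/41, mL=208/2091, mR=-40/51
obs B: pose=(6,-4,S) → sL=60, sR=12, mL=24, mR=-60
sensor matrix S = [[40/51, 24/41], [60, 12]]; det S = -17920/697
solve [mL_A; mL_B] = S·[w00; w01] and [mR_A; mR_B] = S·[w10; w11]:
  w00 = 1/2, w01 = -1/2, w10 = -1, w11 = 0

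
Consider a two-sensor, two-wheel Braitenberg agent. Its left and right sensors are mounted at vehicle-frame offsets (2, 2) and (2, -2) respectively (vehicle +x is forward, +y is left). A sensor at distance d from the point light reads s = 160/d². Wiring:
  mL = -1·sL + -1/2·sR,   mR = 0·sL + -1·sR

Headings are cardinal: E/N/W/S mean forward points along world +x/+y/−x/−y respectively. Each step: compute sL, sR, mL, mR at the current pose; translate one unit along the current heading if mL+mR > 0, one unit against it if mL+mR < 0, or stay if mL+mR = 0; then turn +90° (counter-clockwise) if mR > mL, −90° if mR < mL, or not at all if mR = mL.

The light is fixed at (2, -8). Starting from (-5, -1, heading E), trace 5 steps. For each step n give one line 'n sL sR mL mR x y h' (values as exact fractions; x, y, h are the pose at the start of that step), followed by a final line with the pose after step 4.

0 80/53 16/5 -824/265 -16/5 -5 -1 E
1 160/61 32/25 -4976/1525 -32/25 -6 -1 S
2 20/17 20/9 -350/153 -20/9 -6 0 E
3 160/221 160/149 -41520/32929 -160/149 -7 0 N
4 80/73 80/101 -11000/7373 -80/101 -7 -1 W
final -6 -1 S

n=0: pose=(-5,-1,E); sL=80/53, sR=16/5; mL=-824/265, mR=-16/5; mL+mR=-1672/265 → advance -1; mR−mL=-24/265 → turn -1·90°
n=1: pose=(-6,-1,S); sL=160/61, sR=32/25; mL=-4976/1525, mR=-32/25; mL+mR=-6928/1525 → advance -1; mR−mL=3024/1525 → turn +1·90°
n=2: pose=(-6,0,E); sL=20/17, sR=20/9; mL=-350/153, mR=-20/9; mL+mR=-230/51 → advance -1; mR−mL=10/153 → turn +1·90°
n=3: pose=(-7,0,N); sL=160/221, sR=160/149; mL=-41520/32929, mR=-160/149; mL+mR=-76880/32929 → advance -1; mR−mL=6160/32929 → turn +1·90°
n=4: pose=(-7,-1,W); sL=80/73, sR=80/101; mL=-11000/7373, mR=-80/101; mL+mR=-16840/7373 → advance -1; mR−mL=5160/7373 → turn +1·90°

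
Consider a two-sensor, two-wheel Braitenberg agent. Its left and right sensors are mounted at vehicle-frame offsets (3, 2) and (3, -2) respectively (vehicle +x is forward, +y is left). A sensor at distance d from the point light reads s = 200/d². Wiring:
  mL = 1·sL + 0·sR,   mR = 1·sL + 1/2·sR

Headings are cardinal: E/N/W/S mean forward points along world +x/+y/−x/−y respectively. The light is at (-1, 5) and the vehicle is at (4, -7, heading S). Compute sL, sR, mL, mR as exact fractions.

100/137 100/117 100/137 18550/16029

left sensor world pos  = (6, -10); dL² = 274
right sensor world pos = (2, -10); dR² = 234
sL = 200/274 = 100/137
sR = 200/234 = 100/117
mL = 1·sL + 0·sR = 100/137
mR = 1·sL + 1/2·sR = 18550/16029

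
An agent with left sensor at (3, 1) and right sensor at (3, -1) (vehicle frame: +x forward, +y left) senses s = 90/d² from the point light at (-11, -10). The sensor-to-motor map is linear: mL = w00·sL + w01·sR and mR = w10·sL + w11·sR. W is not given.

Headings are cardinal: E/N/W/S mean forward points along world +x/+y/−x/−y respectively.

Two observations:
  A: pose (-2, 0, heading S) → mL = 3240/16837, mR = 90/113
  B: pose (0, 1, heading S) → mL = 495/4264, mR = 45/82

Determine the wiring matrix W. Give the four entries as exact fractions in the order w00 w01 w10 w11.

obs A: pose=(-2,0,S) → sL=90/149, sR=90/113, mL=3240/16837, mR=90/113
obs B: pose=(0,1,S) → sL=45/104, sR=45/82, mL=495/4264, mR=45/82
sensor matrix S = [[90/149, 90/113], [45/104, 45/82]]; det S = -471825/35896484
solve [mL_A; mL_B] = S·[w00; w01] and [mR_A; mR_B] = S·[w10; w11]:
  w00 = -1, w01 = 1, w10 = 0, w11 = 1

-1 1 0 1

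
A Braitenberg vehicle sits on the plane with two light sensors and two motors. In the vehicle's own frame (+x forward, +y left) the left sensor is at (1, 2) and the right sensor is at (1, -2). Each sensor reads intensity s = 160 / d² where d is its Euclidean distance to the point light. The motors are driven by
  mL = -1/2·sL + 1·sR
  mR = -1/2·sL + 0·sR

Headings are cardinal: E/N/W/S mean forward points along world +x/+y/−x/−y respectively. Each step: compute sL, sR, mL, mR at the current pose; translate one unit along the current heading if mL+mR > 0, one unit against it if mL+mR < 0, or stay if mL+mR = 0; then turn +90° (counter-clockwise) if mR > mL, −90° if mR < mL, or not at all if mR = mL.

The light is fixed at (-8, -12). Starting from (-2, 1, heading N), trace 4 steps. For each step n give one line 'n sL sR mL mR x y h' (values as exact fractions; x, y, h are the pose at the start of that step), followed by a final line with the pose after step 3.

0 40/53 8/13 164/689 -20/53 -2 1 N
1 32/49 160/149 5456/7301 -16/49 -2 0 E
2 80/101 80/73 5160/7373 -40/101 -1 0 S
3 160/117 32/41 464/4797 -80/117 -1 -1 W
final 0 -1 N

n=0: pose=(-2,1,N); sL=40/53, sR=8/13; mL=164/689, mR=-20/53; mL+mR=-96/689 → advance -1; mR−mL=-8/13 → turn -1·90°
n=1: pose=(-2,0,E); sL=32/49, sR=160/149; mL=5456/7301, mR=-16/49; mL+mR=3072/7301 → advance +1; mR−mL=-160/149 → turn -1·90°
n=2: pose=(-1,0,S); sL=80/101, sR=80/73; mL=5160/7373, mR=-40/101; mL+mR=2240/7373 → advance +1; mR−mL=-80/73 → turn -1·90°
n=3: pose=(-1,-1,W); sL=160/117, sR=32/41; mL=464/4797, mR=-80/117; mL+mR=-2816/4797 → advance -1; mR−mL=-32/41 → turn -1·90°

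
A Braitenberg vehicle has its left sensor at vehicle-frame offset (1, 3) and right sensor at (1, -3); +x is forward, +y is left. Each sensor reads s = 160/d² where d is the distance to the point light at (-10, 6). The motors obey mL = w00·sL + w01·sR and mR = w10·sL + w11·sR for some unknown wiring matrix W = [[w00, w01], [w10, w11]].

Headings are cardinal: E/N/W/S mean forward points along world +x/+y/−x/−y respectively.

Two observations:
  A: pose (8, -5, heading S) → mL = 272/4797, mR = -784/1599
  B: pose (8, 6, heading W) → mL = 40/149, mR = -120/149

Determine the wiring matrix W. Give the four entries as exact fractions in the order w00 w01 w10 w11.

1 -1/2 -1 -1/2

obs A: pose=(8,-5,S) → sL=32/117, sR=160/369, mL=272/4797, mR=-784/1599
obs B: pose=(8,6,W) → sL=80/149, sR=80/149, mL=40/149, mR=-120/149
sensor matrix S = [[32/117, 160/369], [80/149, 80/149]]; det S = -20480/238251
solve [mL_A; mL_B] = S·[w00; w01] and [mR_A; mR_B] = S·[w10; w11]:
  w00 = 1, w01 = -1/2, w10 = -1, w11 = -1/2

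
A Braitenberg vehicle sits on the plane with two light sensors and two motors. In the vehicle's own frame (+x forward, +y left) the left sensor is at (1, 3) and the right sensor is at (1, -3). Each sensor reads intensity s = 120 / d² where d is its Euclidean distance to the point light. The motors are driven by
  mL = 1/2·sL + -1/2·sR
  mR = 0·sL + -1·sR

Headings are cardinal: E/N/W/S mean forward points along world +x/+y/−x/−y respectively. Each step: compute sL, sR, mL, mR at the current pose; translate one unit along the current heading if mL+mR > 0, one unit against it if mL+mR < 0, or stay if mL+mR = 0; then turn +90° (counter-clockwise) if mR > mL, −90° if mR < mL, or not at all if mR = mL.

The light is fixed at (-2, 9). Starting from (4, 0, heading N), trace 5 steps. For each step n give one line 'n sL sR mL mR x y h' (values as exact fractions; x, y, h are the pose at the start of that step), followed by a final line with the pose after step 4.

n=0: pose=(4,0,N); sL=120/73, sR=24/29; mL=864/2117, mR=-24/29; mL+mR=-888/2117 → advance -1; mR−mL=-2616/2117 → turn -1·90°
n=1: pose=(4,-1,E); sL=60/49, sR=60/109; mL=1800/5341, mR=-60/109; mL+mR=-1140/5341 → advance -1; mR−mL=-4740/5341 → turn -1·90°
n=2: pose=(3,-1,S); sL=24/37, sR=24/25; mL=-144/925, mR=-24/25; mL+mR=-1032/925 → advance -1; mR−mL=-744/925 → turn -1·90°
n=3: pose=(3,0,W); sL=3/4, sR=30/13; mL=-81/104, mR=-30/13; mL+mR=-321/104 → advance -1; mR−mL=-159/104 → turn -1·90°
n=4: pose=(4,0,N); sL=120/73, sR=24/29; mL=864/2117, mR=-24/29; mL+mR=-888/2117 → advance -1; mR−mL=-2616/2117 → turn -1·90°

0 120/73 24/29 864/2117 -24/29 4 0 N
1 60/49 60/109 1800/5341 -60/109 4 -1 E
2 24/37 24/25 -144/925 -24/25 3 -1 S
3 3/4 30/13 -81/104 -30/13 3 0 W
4 120/73 24/29 864/2117 -24/29 4 0 N
final 4 -1 E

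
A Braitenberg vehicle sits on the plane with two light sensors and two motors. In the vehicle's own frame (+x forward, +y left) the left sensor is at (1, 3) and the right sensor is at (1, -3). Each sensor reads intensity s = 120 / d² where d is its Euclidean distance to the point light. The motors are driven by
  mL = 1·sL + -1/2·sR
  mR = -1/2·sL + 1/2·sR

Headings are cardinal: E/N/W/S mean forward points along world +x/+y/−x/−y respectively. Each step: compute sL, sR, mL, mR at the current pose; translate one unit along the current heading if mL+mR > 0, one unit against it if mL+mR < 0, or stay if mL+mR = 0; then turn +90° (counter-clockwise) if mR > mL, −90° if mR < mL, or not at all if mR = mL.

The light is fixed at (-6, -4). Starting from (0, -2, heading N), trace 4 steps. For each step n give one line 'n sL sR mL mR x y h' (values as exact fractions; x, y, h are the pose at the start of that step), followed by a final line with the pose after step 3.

0 20/3 4/3 6 -8/3 0 -2 N
1 24/17 120/49 156/833 432/833 0 -1 E
2 15/4 30/29 375/116 -315/232 1 -1 N
3 120/113 24/13 204/1469 576/1469 1 0 E
final 2 0 N

n=0: pose=(0,-2,N); sL=20/3, sR=4/3; mL=6, mR=-8/3; mL+mR=10/3 → advance +1; mR−mL=-26/3 → turn -1·90°
n=1: pose=(0,-1,E); sL=24/17, sR=120/49; mL=156/833, mR=432/833; mL+mR=12/17 → advance +1; mR−mL=276/833 → turn +1·90°
n=2: pose=(1,-1,N); sL=15/4, sR=30/29; mL=375/116, mR=-315/232; mL+mR=15/8 → advance +1; mR−mL=-1065/232 → turn -1·90°
n=3: pose=(1,0,E); sL=120/113, sR=24/13; mL=204/1469, mR=576/1469; mL+mR=60/113 → advance +1; mR−mL=372/1469 → turn +1·90°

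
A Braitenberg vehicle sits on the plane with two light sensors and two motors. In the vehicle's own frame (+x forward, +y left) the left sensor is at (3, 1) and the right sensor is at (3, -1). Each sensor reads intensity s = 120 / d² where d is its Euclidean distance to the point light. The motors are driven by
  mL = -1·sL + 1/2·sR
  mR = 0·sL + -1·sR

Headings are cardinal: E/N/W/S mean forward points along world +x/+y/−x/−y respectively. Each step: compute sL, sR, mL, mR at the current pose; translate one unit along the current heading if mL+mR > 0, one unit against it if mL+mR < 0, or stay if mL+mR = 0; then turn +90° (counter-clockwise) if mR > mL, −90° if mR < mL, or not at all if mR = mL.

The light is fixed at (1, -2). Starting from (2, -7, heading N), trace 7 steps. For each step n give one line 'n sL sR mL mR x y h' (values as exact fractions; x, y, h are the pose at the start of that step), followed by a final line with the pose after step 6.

0 30 15 -45/2 -15 2 -7 N
1 120/53 120/29 -300/1537 -120/29 2 -8 W
2 12 20/3 -26/3 -20/3 3 -8 N
3 24/13 120/37 -108/481 -120/37 3 -9 W
4 6 15/4 -33/8 -15/4 4 -9 N
5 40/27 120/49 -340/1323 -120/49 4 -10 W
6 60/17 12/5 -198/85 -12/5 5 -10 N
final 5 -11 E

n=0: pose=(2,-7,N); sL=30, sR=15; mL=-45/2, mR=-15; mL+mR=-75/2 → advance -1; mR−mL=15/2 → turn +1·90°
n=1: pose=(2,-8,W); sL=120/53, sR=120/29; mL=-300/1537, mR=-120/29; mL+mR=-6660/1537 → advance -1; mR−mL=-6060/1537 → turn -1·90°
n=2: pose=(3,-8,N); sL=12, sR=20/3; mL=-26/3, mR=-20/3; mL+mR=-46/3 → advance -1; mR−mL=2 → turn +1·90°
n=3: pose=(3,-9,W); sL=24/13, sR=120/37; mL=-108/481, mR=-120/37; mL+mR=-1668/481 → advance -1; mR−mL=-1452/481 → turn -1·90°
n=4: pose=(4,-9,N); sL=6, sR=15/4; mL=-33/8, mR=-15/4; mL+mR=-63/8 → advance -1; mR−mL=3/8 → turn +1·90°
n=5: pose=(4,-10,W); sL=40/27, sR=120/49; mL=-340/1323, mR=-120/49; mL+mR=-3580/1323 → advance -1; mR−mL=-2900/1323 → turn -1·90°
n=6: pose=(5,-10,N); sL=60/17, sR=12/5; mL=-198/85, mR=-12/5; mL+mR=-402/85 → advance -1; mR−mL=-6/85 → turn -1·90°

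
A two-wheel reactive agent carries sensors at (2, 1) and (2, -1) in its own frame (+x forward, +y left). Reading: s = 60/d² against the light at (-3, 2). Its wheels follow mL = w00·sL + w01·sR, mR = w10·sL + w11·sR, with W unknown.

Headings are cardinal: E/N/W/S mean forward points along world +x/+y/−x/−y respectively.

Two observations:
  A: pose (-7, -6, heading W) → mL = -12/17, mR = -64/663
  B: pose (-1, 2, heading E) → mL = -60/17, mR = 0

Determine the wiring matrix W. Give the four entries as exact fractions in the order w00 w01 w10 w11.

obs A: pose=(-7,-6,W) → sL=20/39, sR=12/17, mL=-12/17, mR=-64/663
obs B: pose=(-1,2,E) → sL=60/17, sR=60/17, mL=-60/17, mR=0
sensor matrix S = [[20/39, 12/17], [60/17, 60/17]]; det S = -2560/3757
solve [mL_A; mL_B] = S·[w00; w01] and [mR_A; mR_B] = S·[w10; w11]:
  w00 = 0, w01 = -1, w10 = 1/2, w11 = -1/2

0 -1 1/2 -1/2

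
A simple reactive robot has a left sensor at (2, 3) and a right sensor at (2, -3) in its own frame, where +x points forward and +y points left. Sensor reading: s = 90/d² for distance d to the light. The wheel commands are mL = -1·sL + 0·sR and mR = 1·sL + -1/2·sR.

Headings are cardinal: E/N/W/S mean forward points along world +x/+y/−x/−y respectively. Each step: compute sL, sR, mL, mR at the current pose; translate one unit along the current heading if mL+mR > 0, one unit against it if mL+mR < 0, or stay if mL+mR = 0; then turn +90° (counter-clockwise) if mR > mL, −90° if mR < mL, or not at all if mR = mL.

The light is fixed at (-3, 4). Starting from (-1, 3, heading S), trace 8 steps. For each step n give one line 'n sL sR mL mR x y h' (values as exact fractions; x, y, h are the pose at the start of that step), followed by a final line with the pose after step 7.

0 45/17 9 -45/17 -63/34 -1 3 S
1 18/5 18/5 -18/5 9/5 -1 4 E
2 45/4 9/2 -45/4 9 -2 4 N
3 90/17 18 -90/17 -63/17 -2 3 W
4 45/17 9 -45/17 -63/34 -1 3 S
5 18/5 18/5 -18/5 9/5 -1 4 E
6 45/4 9/2 -45/4 9 -2 4 N
7 90/17 18 -90/17 -63/17 -2 3 W
final -1 3 S

n=0: pose=(-1,3,S); sL=45/17, sR=9; mL=-45/17, mR=-63/34; mL+mR=-9/2 → advance -1; mR−mL=27/34 → turn +1·90°
n=1: pose=(-1,4,E); sL=18/5, sR=18/5; mL=-18/5, mR=9/5; mL+mR=-9/5 → advance -1; mR−mL=27/5 → turn +1·90°
n=2: pose=(-2,4,N); sL=45/4, sR=9/2; mL=-45/4, mR=9; mL+mR=-9/4 → advance -1; mR−mL=81/4 → turn +1·90°
n=3: pose=(-2,3,W); sL=90/17, sR=18; mL=-90/17, mR=-63/17; mL+mR=-9 → advance -1; mR−mL=27/17 → turn +1·90°
n=4: pose=(-1,3,S); sL=45/17, sR=9; mL=-45/17, mR=-63/34; mL+mR=-9/2 → advance -1; mR−mL=27/34 → turn +1·90°
n=5: pose=(-1,4,E); sL=18/5, sR=18/5; mL=-18/5, mR=9/5; mL+mR=-9/5 → advance -1; mR−mL=27/5 → turn +1·90°
n=6: pose=(-2,4,N); sL=45/4, sR=9/2; mL=-45/4, mR=9; mL+mR=-9/4 → advance -1; mR−mL=81/4 → turn +1·90°
n=7: pose=(-2,3,W); sL=90/17, sR=18; mL=-90/17, mR=-63/17; mL+mR=-9 → advance -1; mR−mL=27/17 → turn +1·90°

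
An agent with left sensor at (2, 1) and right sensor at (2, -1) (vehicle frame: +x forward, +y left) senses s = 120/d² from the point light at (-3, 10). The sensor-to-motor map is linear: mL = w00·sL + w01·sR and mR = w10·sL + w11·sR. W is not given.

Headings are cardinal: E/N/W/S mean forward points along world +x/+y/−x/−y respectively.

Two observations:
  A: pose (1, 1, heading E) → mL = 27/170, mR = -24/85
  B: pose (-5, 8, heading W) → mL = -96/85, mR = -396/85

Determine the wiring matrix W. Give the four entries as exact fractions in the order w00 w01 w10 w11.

obs A: pose=(1,1,E) → sL=6/5, sR=15/17, mL=27/170, mR=-24/85
obs B: pose=(-5,8,W) → sL=24/5, sR=120/17, mL=-96/85, mR=-396/85
sensor matrix S = [[6/5, 15/17], [24/5, 120/17]]; det S = 72/17
solve [mL_A; mL_B] = S·[w00; w01] and [mR_A; mR_B] = S·[w10; w11]:
  w00 = 1/2, w01 = -1/2, w10 = 1/2, w11 = -1

1/2 -1/2 1/2 -1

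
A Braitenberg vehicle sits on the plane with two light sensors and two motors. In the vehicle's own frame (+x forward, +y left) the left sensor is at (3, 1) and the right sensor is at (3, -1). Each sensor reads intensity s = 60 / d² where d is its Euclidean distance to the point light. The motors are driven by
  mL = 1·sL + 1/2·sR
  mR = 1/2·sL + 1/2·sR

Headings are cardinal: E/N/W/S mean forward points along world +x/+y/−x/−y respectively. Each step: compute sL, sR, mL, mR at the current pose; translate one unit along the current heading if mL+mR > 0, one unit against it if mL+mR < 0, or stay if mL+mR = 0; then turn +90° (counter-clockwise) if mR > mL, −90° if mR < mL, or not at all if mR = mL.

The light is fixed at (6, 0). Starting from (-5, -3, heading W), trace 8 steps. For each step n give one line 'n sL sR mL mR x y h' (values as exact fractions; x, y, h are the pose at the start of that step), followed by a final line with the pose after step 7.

n=0: pose=(-5,-3,W); sL=15/53, sR=3/10; mL=459/1060, mR=309/1060; mL+mR=192/265 → advance +1; mR−mL=-15/106 → turn -1·90°
n=1: pose=(-6,-3,N); sL=60/169, sR=60/121; mL=12330/20449, mR=8700/20449; mL+mR=21030/20449 → advance +1; mR−mL=-30/169 → turn -1·90°
n=2: pose=(-6,-2,E); sL=30/41, sR=2/3; mL=131/123, mR=86/123; mL+mR=217/123 → advance +1; mR−mL=-15/41 → turn -1·90°
n=3: pose=(-5,-2,S); sL=12/25, sR=60/169; mL=2778/4225, mR=1764/4225; mL+mR=4542/4225 → advance +1; mR−mL=-6/25 → turn -1·90°
n=4: pose=(-5,-3,W); sL=15/53, sR=3/10; mL=459/1060, mR=309/1060; mL+mR=192/265 → advance +1; mR−mL=-15/106 → turn -1·90°
n=5: pose=(-6,-3,N); sL=60/169, sR=60/121; mL=12330/20449, mR=8700/20449; mL+mR=21030/20449 → advance +1; mR−mL=-30/169 → turn -1·90°
n=6: pose=(-6,-2,E); sL=30/41, sR=2/3; mL=131/123, mR=86/123; mL+mR=217/123 → advance +1; mR−mL=-15/41 → turn -1·90°
n=7: pose=(-5,-2,S); sL=12/25, sR=60/169; mL=2778/4225, mR=1764/4225; mL+mR=4542/4225 → advance +1; mR−mL=-6/25 → turn -1·90°

0 15/53 3/10 459/1060 309/1060 -5 -3 W
1 60/169 60/121 12330/20449 8700/20449 -6 -3 N
2 30/41 2/3 131/123 86/123 -6 -2 E
3 12/25 60/169 2778/4225 1764/4225 -5 -2 S
4 15/53 3/10 459/1060 309/1060 -5 -3 W
5 60/169 60/121 12330/20449 8700/20449 -6 -3 N
6 30/41 2/3 131/123 86/123 -6 -2 E
7 12/25 60/169 2778/4225 1764/4225 -5 -2 S
final -5 -3 W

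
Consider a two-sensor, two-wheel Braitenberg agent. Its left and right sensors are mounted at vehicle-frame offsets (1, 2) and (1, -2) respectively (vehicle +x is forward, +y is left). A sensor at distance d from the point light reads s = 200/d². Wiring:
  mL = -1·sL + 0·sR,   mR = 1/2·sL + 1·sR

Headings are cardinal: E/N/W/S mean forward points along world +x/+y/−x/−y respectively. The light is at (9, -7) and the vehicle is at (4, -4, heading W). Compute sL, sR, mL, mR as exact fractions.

200/37 200/61 -200/37 13500/2257

left sensor world pos  = (3, -6); dL² = 37
right sensor world pos = (3, -2); dR² = 61
sL = 200/37 = 200/37
sR = 200/61 = 200/61
mL = -1·sL + 0·sR = -200/37
mR = 1/2·sL + 1·sR = 13500/2257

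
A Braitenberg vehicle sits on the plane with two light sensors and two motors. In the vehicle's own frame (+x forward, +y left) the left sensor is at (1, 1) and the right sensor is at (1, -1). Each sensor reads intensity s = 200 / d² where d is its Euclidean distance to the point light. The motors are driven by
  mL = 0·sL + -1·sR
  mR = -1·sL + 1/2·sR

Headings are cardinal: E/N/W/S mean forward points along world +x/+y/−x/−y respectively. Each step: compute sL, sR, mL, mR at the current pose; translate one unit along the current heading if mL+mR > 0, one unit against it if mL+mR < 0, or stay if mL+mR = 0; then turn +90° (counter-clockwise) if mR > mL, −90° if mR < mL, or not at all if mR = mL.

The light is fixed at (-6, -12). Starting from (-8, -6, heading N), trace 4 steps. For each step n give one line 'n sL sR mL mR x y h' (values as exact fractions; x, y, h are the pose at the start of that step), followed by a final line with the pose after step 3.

0 100/29 4 -4 -42/29 -8 -6 N
1 8 40/9 -40/9 -52/9 -8 -7 W
2 5 50/9 -50/9 -20/9 -7 -7 N
3 200/13 200/29 -200/29 -4500/377 -7 -8 W
final -6 -8 N

n=0: pose=(-8,-6,N); sL=100/29, sR=4; mL=-4, mR=-42/29; mL+mR=-158/29 → advance -1; mR−mL=74/29 → turn +1·90°
n=1: pose=(-8,-7,W); sL=8, sR=40/9; mL=-40/9, mR=-52/9; mL+mR=-92/9 → advance -1; mR−mL=-4/3 → turn -1·90°
n=2: pose=(-7,-7,N); sL=5, sR=50/9; mL=-50/9, mR=-20/9; mL+mR=-70/9 → advance -1; mR−mL=10/3 → turn +1·90°
n=3: pose=(-7,-8,W); sL=200/13, sR=200/29; mL=-200/29, mR=-4500/377; mL+mR=-7100/377 → advance -1; mR−mL=-1900/377 → turn -1·90°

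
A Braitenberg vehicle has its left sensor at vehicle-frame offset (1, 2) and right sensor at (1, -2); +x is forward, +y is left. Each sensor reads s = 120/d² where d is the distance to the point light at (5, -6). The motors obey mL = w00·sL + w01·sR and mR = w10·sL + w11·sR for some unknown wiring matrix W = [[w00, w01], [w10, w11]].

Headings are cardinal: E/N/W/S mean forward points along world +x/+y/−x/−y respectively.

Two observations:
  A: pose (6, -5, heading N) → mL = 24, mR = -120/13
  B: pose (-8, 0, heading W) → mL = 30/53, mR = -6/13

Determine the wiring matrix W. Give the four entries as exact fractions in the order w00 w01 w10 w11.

obs A: pose=(6,-5,N) → sL=24, sR=120/13, mL=24, mR=-120/13
obs B: pose=(-8,0,W) → sL=30/53, sR=6/13, mL=30/53, mR=-6/13
sensor matrix S = [[24, 120/13], [30/53, 6/13]]; det S = 4032/689
solve [mL_A; mL_B] = S·[w00; w01] and [mR_A; mR_B] = S·[w10; w11]:
  w00 = 1, w01 = 0, w10 = 0, w11 = -1

1 0 0 -1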